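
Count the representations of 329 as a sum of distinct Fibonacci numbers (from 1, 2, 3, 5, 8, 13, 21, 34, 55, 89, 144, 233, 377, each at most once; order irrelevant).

329 = 233+89+5+2 = 233+55+34+5+2 = 233+55+21+13+5+2 = 144+89+55+34+5+2 = 144+89+55+21+13+5+2 — 5 representations.

5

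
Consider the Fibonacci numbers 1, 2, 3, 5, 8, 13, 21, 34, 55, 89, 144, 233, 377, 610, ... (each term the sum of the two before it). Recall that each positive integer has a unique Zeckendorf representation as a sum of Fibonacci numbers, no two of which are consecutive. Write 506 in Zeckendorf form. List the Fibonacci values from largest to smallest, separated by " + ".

377 + 89 + 34 + 5 + 1

506 − 377 = 129
129 − 89 = 40
40 − 34 = 6
6 − 5 = 1
1 − 1 = 0
So 506 = 377 + 89 + 34 + 5 + 1, with no two terms consecutive in the sequence.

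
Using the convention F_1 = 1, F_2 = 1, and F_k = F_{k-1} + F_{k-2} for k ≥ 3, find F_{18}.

2584

Iterating the recurrence up to F_{11} = 89 and F_{10} = 55:
F_{12} = F_{11} + F_{10} = 89 + 55 = 144
F_{13} = F_{12} + F_{11} = 144 + 89 = 233
F_{14} = F_{13} + F_{12} = 233 + 144 = 377
F_{15} = F_{14} + F_{13} = 377 + 233 = 610
F_{16} = F_{15} + F_{14} = 610 + 377 = 987
F_{17} = F_{16} + F_{15} = 987 + 610 = 1597
F_{18} = F_{17} + F_{16} = 1597 + 987 = 2584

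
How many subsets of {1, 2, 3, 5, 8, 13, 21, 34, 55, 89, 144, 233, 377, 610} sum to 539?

15

Each representation comes from the Zeckendorf form by replacing some F_k with F_{k−1} + F_{k−2} where possible.
539 = 377+144+13+5 = 377+144+13+3+2 = 377+89+55+13+5 = 377+144+8+5+3+2 = 377+89+55+13+3+2 = … (10 more), for 15 in all.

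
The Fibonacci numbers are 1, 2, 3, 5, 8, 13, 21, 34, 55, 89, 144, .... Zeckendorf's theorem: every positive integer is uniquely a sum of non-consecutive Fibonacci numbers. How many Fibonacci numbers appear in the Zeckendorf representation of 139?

89 ≤ 139 < 144, so take 89; remainder 50
34 ≤ 50 < 55, so take 34; remainder 16
13 ≤ 16 < 21, so take 13; remainder 3
3 ≤ 3 < 5, so take 3; remainder 0
139 = 89 + 34 + 13 + 3, which has 4 terms.

4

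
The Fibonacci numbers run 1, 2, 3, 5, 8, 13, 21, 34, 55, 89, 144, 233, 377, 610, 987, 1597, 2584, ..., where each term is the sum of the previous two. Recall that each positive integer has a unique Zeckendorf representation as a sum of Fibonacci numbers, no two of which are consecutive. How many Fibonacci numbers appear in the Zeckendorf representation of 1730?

Repeatedly subtract the largest Fibonacci number that fits:
1730: greatest Fibonacci not exceeding it is 1597, leaving 133
133: greatest Fibonacci not exceeding it is 89, leaving 44
44: greatest Fibonacci not exceeding it is 34, leaving 10
10: greatest Fibonacci not exceeding it is 8, leaving 2
2: greatest Fibonacci not exceeding it is 2, leaving 0
1730 = 1597 + 89 + 34 + 8 + 2, which has 5 terms.

5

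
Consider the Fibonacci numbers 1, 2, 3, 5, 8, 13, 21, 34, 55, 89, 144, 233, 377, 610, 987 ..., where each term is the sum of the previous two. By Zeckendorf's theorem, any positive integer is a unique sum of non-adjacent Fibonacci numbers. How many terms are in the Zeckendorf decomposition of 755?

755 − 610 = 145
145 − 144 = 1
1 − 1 = 0
755 = 610 + 144 + 1, which has 3 terms.

3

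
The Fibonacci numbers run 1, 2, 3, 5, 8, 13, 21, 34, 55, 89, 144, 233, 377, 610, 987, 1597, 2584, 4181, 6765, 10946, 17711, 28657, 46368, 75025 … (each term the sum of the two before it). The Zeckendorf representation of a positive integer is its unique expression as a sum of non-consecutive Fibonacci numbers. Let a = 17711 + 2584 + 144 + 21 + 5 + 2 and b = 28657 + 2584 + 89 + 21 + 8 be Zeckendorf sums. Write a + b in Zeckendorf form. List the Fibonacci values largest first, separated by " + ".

46368 + 4181 + 987 + 233 + 55 + 2

The two numbers are 20467 and 31359, so their sum is 51826.
Greedily peel off the largest Fibonacci term at each step:
46368 ≤ 51826 < 75025, so take 46368; remainder 5458
4181 ≤ 5458 < 6765, so take 4181; remainder 1277
987 ≤ 1277 < 1597, so take 987; remainder 290
233 ≤ 290 < 377, so take 233; remainder 57
55 ≤ 57 < 89, so take 55; remainder 2
2 ≤ 2 < 3, so take 2; remainder 0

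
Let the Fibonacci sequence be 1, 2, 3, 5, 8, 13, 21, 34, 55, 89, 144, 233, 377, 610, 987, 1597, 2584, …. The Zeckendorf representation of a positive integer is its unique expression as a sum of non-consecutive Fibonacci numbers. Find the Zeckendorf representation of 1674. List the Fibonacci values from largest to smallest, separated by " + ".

Greedy algorithm:
take 1597 (≤ 1674); 1674 − 1597 = 77
take 55 (≤ 77); 77 − 55 = 22
take 21 (≤ 22); 22 − 21 = 1
take 1 (≤ 1); 1 − 1 = 0
So 1674 = 1597 + 55 + 21 + 1, with no two terms consecutive in the sequence.

1597 + 55 + 21 + 1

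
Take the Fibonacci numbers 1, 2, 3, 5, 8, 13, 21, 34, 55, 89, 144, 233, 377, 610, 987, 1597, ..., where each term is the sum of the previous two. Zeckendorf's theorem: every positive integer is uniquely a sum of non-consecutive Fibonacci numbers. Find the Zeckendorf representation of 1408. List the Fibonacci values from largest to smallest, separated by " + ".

987 + 377 + 34 + 8 + 2

1408 − 987 = 421
421 − 377 = 44
44 − 34 = 10
10 − 8 = 2
2 − 2 = 0
So 1408 = 987 + 377 + 34 + 8 + 2, with no two terms consecutive in the sequence.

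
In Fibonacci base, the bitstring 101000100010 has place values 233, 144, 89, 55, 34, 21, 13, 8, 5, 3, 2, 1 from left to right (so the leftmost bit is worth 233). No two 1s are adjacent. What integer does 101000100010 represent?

Summing the place values of the 1 bits: 233 + 89 + 13 + 2 = 337.

337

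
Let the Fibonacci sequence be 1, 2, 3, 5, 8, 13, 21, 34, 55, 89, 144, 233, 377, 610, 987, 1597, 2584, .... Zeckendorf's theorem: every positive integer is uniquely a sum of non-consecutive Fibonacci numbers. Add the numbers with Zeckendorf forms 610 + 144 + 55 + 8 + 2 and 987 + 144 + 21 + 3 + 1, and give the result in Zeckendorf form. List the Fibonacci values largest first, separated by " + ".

The two numbers are 819 and 1156, so their sum is 1975.
take 1597 (≤ 1975); 1975 − 1597 = 378
take 377 (≤ 378); 378 − 377 = 1
take 1 (≤ 1); 1 − 1 = 0

1597 + 377 + 1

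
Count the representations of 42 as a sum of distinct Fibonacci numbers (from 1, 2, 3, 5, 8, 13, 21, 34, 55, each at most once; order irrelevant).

6

Starting from the Zeckendorf form and repeatedly splitting a term F_k into F_{k−1} + F_{k−2} (when neither is already used) reaches every representation.
42 = 34+8 = 34+5+3 = 21+13+8 = 34+5+2+1 = 21+13+5+3 = … (1 more), for 6 in all.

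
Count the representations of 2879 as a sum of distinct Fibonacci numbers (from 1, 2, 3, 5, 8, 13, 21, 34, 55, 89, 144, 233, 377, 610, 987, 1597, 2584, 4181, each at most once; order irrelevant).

2879 = 2584+233+55+5+2 = 2584+233+34+21+5+2 = 2584+144+89+55+5+2 = 1597+987+233+55+5+2 = 2584+233+34+13+8+5+2 = … (13 more), for 18 in all.

18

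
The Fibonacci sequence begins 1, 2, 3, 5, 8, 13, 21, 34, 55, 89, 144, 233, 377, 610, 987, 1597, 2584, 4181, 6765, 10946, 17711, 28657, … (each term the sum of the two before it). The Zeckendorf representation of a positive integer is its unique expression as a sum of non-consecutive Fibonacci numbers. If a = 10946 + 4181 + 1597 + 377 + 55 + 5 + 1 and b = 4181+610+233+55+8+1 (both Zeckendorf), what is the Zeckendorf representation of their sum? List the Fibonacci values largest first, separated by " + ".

17711 + 4181 + 233 + 89 + 34 + 2

The two numbers are 17162 and 5088, so their sum is 22250.
22250 − 17711 = 4539
4539 − 4181 = 358
358 − 233 = 125
125 − 89 = 36
36 − 34 = 2
2 − 2 = 0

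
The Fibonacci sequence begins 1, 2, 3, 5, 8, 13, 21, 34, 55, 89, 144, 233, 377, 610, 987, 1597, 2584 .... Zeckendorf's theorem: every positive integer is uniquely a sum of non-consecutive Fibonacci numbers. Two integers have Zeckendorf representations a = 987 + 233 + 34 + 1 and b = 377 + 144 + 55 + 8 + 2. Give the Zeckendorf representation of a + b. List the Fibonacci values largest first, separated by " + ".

The two numbers are 1255 and 586, so their sum is 1841.
Repeatedly subtract the largest Fibonacci number that fits:
1597 ≤ 1841 < 2584, so take 1597; remainder 244
233 ≤ 244 < 377, so take 233; remainder 11
8 ≤ 11 < 13, so take 8; remainder 3
3 ≤ 3 < 5, so take 3; remainder 0

1597 + 233 + 8 + 3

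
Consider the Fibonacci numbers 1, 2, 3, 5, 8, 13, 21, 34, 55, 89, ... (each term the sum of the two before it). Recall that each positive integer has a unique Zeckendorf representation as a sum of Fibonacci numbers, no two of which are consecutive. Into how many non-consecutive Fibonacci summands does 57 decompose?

57: greatest Fibonacci not exceeding it is 55, leaving 2
2: greatest Fibonacci not exceeding it is 2, leaving 0
57 = 55 + 2, which has 2 terms.

2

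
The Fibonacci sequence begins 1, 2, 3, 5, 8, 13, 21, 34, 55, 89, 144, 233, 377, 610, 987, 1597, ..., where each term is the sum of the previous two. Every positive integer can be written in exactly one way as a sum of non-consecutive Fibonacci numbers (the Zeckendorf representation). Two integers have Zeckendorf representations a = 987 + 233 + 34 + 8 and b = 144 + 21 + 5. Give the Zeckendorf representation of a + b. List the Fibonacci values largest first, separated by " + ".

The two numbers are 1262 and 170, so their sum is 1432.
987 ≤ 1432 < 1597, so take 987; remainder 445
377 ≤ 445 < 610, so take 377; remainder 68
55 ≤ 68 < 89, so take 55; remainder 13
13 ≤ 13 < 21, so take 13; remainder 0

987 + 377 + 55 + 13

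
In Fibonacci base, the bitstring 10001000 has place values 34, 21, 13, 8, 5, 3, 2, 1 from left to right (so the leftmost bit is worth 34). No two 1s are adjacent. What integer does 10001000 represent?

39

Summing the place values of the 1 bits: 34 + 5 = 39.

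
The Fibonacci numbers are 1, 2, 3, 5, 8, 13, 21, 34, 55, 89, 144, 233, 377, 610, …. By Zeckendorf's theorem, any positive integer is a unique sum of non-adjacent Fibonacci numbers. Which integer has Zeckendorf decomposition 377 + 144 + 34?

555

377 + 144 + 34 = 555.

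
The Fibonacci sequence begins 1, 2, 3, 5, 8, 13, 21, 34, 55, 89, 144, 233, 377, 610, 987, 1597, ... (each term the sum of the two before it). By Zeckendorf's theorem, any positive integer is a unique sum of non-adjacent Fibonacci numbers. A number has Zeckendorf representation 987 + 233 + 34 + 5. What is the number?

1259

987 + 233 + 34 + 5 = 1259.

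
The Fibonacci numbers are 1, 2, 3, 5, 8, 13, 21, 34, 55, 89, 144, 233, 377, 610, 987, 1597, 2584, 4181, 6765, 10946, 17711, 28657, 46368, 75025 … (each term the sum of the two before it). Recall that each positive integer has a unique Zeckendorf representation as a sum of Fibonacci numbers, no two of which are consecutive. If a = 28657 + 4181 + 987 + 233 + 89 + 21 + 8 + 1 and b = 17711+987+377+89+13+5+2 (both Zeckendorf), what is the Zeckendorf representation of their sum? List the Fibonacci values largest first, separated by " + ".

46368 + 6765 + 144 + 55 + 21 + 8

The two numbers are 34177 and 19184, so their sum is 53361.
take 46368 (≤ 53361); 53361 − 46368 = 6993
take 6765 (≤ 6993); 6993 − 6765 = 228
take 144 (≤ 228); 228 − 144 = 84
take 55 (≤ 84); 84 − 55 = 29
take 21 (≤ 29); 29 − 21 = 8
take 8 (≤ 8); 8 − 8 = 0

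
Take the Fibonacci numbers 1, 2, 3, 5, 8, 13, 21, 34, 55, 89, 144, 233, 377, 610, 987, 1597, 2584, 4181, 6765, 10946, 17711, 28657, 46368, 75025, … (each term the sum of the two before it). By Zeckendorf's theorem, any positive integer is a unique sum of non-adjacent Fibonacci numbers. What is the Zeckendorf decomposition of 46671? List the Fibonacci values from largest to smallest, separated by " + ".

largest Fibonacci ≤ 46671 is 46368; 46671 − 46368 = 303
largest Fibonacci ≤ 303 is 233; 303 − 233 = 70
largest Fibonacci ≤ 70 is 55; 70 − 55 = 15
largest Fibonacci ≤ 15 is 13; 15 − 13 = 2
largest Fibonacci ≤ 2 is 2; 2 − 2 = 0
So 46671 = 46368 + 233 + 55 + 13 + 2, with no two terms consecutive in the sequence.

46368 + 233 + 55 + 13 + 2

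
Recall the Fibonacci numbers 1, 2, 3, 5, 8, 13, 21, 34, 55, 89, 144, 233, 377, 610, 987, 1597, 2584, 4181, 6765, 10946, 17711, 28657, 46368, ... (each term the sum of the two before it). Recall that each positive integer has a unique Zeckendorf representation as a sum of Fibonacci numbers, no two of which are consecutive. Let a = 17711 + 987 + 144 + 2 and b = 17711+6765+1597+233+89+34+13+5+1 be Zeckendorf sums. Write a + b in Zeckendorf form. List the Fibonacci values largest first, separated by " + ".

The two numbers are 18844 and 26448, so their sum is 45292.
Greedily peel off the largest Fibonacci term at each step:
45292: greatest Fibonacci not exceeding it is 28657, leaving 16635
16635: greatest Fibonacci not exceeding it is 10946, leaving 5689
5689: greatest Fibonacci not exceeding it is 4181, leaving 1508
1508: greatest Fibonacci not exceeding it is 987, leaving 521
521: greatest Fibonacci not exceeding it is 377, leaving 144
144: greatest Fibonacci not exceeding it is 144, leaving 0

28657 + 10946 + 4181 + 987 + 377 + 144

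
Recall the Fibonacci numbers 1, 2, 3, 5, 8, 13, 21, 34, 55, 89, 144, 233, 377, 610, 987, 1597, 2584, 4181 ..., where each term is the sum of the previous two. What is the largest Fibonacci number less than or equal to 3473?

2584 ≤ 3473 < 4181, so the largest Fibonacci number not exceeding 3473 is 2584.

2584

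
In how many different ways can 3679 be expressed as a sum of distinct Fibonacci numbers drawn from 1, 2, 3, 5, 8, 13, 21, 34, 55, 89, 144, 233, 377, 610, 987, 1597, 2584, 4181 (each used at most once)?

Starting from the Zeckendorf form and repeatedly splitting a term F_k into F_{k−1} + F_{k−2} (when neither is already used) reaches every representation.
3679 = 2584+987+89+13+5+1 = 2584+987+89+13+3+2+1 = 2584+987+55+34+13+5+1 = 2584+610+377+89+13+5+1 = … (31 more), for 35 in all.

35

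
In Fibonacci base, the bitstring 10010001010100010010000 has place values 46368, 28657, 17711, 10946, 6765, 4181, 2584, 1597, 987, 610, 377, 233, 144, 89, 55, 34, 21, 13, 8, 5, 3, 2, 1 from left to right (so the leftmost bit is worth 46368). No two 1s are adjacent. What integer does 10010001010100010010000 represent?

59796

Summing the place values of the 1 bits: 46368 + 10946 + 1597 + 610 + 233 + 34 + 8 = 59796.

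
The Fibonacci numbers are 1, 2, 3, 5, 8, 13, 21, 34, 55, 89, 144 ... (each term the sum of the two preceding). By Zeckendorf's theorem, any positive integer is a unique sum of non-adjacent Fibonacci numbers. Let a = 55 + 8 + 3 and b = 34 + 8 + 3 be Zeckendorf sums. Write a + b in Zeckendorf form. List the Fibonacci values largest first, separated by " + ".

The two numbers are 66 and 45, so their sum is 111.
take 89 (≤ 111); 111 − 89 = 22
take 21 (≤ 22); 22 − 21 = 1
take 1 (≤ 1); 1 − 1 = 0

89 + 21 + 1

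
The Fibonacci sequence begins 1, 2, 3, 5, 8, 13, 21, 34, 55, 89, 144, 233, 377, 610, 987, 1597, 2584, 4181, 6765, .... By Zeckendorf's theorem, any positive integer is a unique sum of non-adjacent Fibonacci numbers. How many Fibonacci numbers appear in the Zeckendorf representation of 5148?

6

Repeatedly subtract the largest Fibonacci number that fits:
4181 ≤ 5148 < 6765, so take 4181; remainder 967
610 ≤ 967 < 987, so take 610; remainder 357
233 ≤ 357 < 377, so take 233; remainder 124
89 ≤ 124 < 144, so take 89; remainder 35
34 ≤ 35 < 55, so take 34; remainder 1
1 ≤ 1 < 2, so take 1; remainder 0
5148 = 4181 + 610 + 233 + 89 + 34 + 1, which has 6 terms.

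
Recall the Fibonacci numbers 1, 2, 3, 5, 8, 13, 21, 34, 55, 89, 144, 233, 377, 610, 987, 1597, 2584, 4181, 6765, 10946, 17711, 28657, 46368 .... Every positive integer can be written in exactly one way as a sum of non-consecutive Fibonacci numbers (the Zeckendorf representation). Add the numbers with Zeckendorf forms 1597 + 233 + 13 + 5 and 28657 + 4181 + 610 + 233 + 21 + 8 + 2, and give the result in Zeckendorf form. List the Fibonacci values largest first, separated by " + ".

28657 + 6765 + 89 + 34 + 13 + 2

The two numbers are 1848 and 33712, so their sum is 35560.
35560: greatest Fibonacci not exceeding it is 28657, leaving 6903
6903: greatest Fibonacci not exceeding it is 6765, leaving 138
138: greatest Fibonacci not exceeding it is 89, leaving 49
49: greatest Fibonacci not exceeding it is 34, leaving 15
15: greatest Fibonacci not exceeding it is 13, leaving 2
2: greatest Fibonacci not exceeding it is 2, leaving 0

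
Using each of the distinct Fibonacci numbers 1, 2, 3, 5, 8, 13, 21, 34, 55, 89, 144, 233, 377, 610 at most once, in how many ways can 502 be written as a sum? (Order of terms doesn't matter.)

Each representation comes from the Zeckendorf form by replacing some F_k with F_{k−1} + F_{k−2} where possible.
502 = 377+89+34+2 = 377+89+21+13+2 = 233+144+89+34+2 = 377+89+21+8+5+2 = … (6 more), for 10 in all.

10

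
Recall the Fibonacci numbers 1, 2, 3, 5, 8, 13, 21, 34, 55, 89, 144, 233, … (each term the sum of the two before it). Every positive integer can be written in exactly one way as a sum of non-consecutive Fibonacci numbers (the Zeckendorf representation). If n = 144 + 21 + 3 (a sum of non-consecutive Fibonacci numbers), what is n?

144 + 21 + 3 = 168.

168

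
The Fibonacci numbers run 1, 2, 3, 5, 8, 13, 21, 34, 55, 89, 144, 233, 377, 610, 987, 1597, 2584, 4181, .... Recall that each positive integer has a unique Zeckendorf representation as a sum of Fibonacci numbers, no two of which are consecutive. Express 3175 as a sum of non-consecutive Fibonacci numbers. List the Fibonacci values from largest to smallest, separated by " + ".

3175: greatest Fibonacci not exceeding it is 2584, leaving 591
591: greatest Fibonacci not exceeding it is 377, leaving 214
214: greatest Fibonacci not exceeding it is 144, leaving 70
70: greatest Fibonacci not exceeding it is 55, leaving 15
15: greatest Fibonacci not exceeding it is 13, leaving 2
2: greatest Fibonacci not exceeding it is 2, leaving 0
So 3175 = 2584 + 377 + 144 + 55 + 13 + 2, with no two terms consecutive in the sequence.

2584 + 377 + 144 + 55 + 13 + 2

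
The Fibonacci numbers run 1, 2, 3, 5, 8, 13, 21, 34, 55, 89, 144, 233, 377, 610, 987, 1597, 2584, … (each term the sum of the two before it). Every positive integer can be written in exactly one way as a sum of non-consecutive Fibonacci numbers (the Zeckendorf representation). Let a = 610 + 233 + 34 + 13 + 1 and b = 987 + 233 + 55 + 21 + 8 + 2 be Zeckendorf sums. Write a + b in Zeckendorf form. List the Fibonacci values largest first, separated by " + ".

1597 + 377 + 144 + 55 + 21 + 3

The two numbers are 891 and 1306, so their sum is 2197.
take 1597 (≤ 2197); 2197 − 1597 = 600
take 377 (≤ 600); 600 − 377 = 223
take 144 (≤ 223); 223 − 144 = 79
take 55 (≤ 79); 79 − 55 = 24
take 21 (≤ 24); 24 − 21 = 3
take 3 (≤ 3); 3 − 3 = 0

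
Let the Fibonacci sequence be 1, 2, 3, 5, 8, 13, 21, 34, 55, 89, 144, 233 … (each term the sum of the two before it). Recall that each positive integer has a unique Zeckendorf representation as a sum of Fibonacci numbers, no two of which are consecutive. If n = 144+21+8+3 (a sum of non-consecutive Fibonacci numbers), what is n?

144+21+8+3 = 176.

176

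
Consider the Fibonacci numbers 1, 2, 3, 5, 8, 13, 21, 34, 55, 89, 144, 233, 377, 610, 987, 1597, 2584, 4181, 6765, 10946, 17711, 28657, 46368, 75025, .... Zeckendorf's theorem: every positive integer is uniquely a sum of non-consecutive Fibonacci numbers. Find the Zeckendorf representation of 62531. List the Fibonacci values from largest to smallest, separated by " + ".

Repeatedly subtract the largest Fibonacci number that fits:
subtract 46368 from 62531: 16163 remains
subtract 10946 from 16163: 5217 remains
subtract 4181 from 5217: 1036 remains
subtract 987 from 1036: 49 remains
subtract 34 from 49: 15 remains
subtract 13 from 15: 2 remains
subtract 2 from 2: 0 remains
So 62531 = 46368 + 10946 + 4181 + 987 + 34 + 13 + 2, with no two terms consecutive in the sequence.

46368 + 10946 + 4181 + 987 + 34 + 13 + 2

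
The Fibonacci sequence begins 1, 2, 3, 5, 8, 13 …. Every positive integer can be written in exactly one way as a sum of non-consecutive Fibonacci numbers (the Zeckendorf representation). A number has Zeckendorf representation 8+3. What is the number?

11

8+3 = 11.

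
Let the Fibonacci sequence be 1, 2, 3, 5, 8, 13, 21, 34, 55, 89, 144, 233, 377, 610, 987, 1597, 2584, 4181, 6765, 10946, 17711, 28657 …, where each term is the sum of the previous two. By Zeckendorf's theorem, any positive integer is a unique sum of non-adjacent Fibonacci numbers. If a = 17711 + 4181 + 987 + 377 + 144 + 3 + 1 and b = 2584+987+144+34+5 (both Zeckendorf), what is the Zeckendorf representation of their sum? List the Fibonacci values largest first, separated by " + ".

17711 + 6765 + 2584 + 89 + 8 + 1

The two numbers are 23404 and 3754, so their sum is 27158.
take 17711 (≤ 27158); 27158 − 17711 = 9447
take 6765 (≤ 9447); 9447 − 6765 = 2682
take 2584 (≤ 2682); 2682 − 2584 = 98
take 89 (≤ 98); 98 − 89 = 9
take 8 (≤ 9); 9 − 8 = 1
take 1 (≤ 1); 1 − 1 = 0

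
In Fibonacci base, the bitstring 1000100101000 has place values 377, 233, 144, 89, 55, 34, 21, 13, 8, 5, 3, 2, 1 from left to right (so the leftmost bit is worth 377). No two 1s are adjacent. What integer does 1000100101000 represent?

450

Summing the place values of the 1 bits: 377 + 55 + 13 + 5 = 450.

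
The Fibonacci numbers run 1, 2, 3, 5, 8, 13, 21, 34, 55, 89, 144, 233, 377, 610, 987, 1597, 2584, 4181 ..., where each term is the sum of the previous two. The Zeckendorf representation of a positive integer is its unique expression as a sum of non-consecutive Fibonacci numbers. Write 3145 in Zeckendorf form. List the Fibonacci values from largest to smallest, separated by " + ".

2584 + 377 + 144 + 34 + 5 + 1

2584 ≤ 3145 < 4181, so take 2584; remainder 561
377 ≤ 561 < 610, so take 377; remainder 184
144 ≤ 184 < 233, so take 144; remainder 40
34 ≤ 40 < 55, so take 34; remainder 6
5 ≤ 6 < 8, so take 5; remainder 1
1 ≤ 1 < 2, so take 1; remainder 0
So 3145 = 2584 + 377 + 144 + 34 + 5 + 1, with no two terms consecutive in the sequence.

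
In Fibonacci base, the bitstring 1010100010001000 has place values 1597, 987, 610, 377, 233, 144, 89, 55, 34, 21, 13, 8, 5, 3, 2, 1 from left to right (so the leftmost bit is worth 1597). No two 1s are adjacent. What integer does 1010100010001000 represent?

Summing the place values of the 1 bits: 1597 + 610 + 233 + 34 + 5 = 2479.

2479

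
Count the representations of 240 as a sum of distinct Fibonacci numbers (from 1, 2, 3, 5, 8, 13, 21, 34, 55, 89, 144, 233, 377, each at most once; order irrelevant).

Starting from the Zeckendorf form and repeatedly splitting a term F_k into F_{k−1} + F_{k−2} (when neither is already used) reaches every representation.
240 = 233+5+2 = 144+89+5+2 = 144+55+34+5+2 = … (1 more), for 4 in all.

4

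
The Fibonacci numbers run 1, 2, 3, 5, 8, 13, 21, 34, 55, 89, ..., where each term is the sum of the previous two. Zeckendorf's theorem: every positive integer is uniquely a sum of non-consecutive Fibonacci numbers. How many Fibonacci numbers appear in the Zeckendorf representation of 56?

2

Greedily peel off the largest Fibonacci term at each step:
subtract 55 from 56: 1 remains
subtract 1 from 1: 0 remains
56 = 55 + 1, which has 2 terms.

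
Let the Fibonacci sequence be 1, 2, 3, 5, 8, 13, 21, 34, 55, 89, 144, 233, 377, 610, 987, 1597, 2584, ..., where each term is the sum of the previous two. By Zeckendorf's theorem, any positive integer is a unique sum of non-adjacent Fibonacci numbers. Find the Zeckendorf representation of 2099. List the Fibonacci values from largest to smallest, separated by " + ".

2099 − 1597 = 502
502 − 377 = 125
125 − 89 = 36
36 − 34 = 2
2 − 2 = 0
So 2099 = 1597 + 377 + 89 + 34 + 2, with no two terms consecutive in the sequence.

1597 + 377 + 89 + 34 + 2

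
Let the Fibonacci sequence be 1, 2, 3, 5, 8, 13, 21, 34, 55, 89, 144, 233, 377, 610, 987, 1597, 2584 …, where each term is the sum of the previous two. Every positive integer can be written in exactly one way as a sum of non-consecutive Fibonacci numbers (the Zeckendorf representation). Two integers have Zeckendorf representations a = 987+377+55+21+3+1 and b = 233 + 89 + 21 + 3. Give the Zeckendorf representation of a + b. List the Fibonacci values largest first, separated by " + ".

The two numbers are 1444 and 346, so their sum is 1790.
take 1597 (≤ 1790); 1790 − 1597 = 193
take 144 (≤ 193); 193 − 144 = 49
take 34 (≤ 49); 49 − 34 = 15
take 13 (≤ 15); 15 − 13 = 2
take 2 (≤ 2); 2 − 2 = 0

1597 + 144 + 34 + 13 + 2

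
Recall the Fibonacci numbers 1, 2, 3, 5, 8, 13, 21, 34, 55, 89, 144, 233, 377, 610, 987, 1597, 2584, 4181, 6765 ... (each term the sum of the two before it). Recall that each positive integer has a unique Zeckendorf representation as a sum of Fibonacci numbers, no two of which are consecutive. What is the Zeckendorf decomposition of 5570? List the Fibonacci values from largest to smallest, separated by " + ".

4181 + 987 + 377 + 21 + 3 + 1

5570 − 4181 = 1389
1389 − 987 = 402
402 − 377 = 25
25 − 21 = 4
4 − 3 = 1
1 − 1 = 0
So 5570 = 4181 + 987 + 377 + 21 + 3 + 1, with no two terms consecutive in the sequence.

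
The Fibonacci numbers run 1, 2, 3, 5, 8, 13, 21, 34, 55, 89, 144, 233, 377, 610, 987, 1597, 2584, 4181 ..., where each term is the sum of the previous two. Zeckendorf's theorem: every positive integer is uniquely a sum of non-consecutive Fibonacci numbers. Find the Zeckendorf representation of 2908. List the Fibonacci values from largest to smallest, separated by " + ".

Greedily peel off the largest Fibonacci term at each step:
2908 − 2584 = 324
324 − 233 = 91
91 − 89 = 2
2 − 2 = 0
So 2908 = 2584 + 233 + 89 + 2, with no two terms consecutive in the sequence.

2584 + 233 + 89 + 2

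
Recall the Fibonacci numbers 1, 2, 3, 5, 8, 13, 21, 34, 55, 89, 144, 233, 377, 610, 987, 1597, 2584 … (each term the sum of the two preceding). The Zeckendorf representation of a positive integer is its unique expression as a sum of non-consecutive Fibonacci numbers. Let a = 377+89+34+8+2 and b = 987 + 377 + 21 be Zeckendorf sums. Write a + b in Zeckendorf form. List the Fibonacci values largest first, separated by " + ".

The two numbers are 510 and 1385, so their sum is 1895.
Greedily peel off the largest Fibonacci term at each step:
subtract 1597 from 1895: 298 remains
subtract 233 from 298: 65 remains
subtract 55 from 65: 10 remains
subtract 8 from 10: 2 remains
subtract 2 from 2: 0 remains

1597 + 233 + 55 + 8 + 2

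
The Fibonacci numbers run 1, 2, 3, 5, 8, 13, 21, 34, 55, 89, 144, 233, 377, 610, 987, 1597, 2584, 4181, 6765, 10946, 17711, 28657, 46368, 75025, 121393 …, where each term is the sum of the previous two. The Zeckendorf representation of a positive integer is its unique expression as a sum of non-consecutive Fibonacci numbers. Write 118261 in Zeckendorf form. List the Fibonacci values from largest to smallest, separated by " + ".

Repeatedly subtract the largest Fibonacci number that fits:
largest Fibonacci ≤ 118261 is 75025; 118261 − 75025 = 43236
largest Fibonacci ≤ 43236 is 28657; 43236 − 28657 = 14579
largest Fibonacci ≤ 14579 is 10946; 14579 − 10946 = 3633
largest Fibonacci ≤ 3633 is 2584; 3633 − 2584 = 1049
largest Fibonacci ≤ 1049 is 987; 1049 − 987 = 62
largest Fibonacci ≤ 62 is 55; 62 − 55 = 7
largest Fibonacci ≤ 7 is 5; 7 − 5 = 2
largest Fibonacci ≤ 2 is 2; 2 − 2 = 0
So 118261 = 75025 + 28657 + 10946 + 2584 + 987 + 55 + 5 + 2, with no two terms consecutive in the sequence.

75025 + 28657 + 10946 + 2584 + 987 + 55 + 5 + 2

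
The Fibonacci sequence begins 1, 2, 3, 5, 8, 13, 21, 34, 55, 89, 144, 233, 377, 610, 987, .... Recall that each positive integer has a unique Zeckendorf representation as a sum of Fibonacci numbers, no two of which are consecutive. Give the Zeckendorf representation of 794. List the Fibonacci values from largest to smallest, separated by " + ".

610 + 144 + 34 + 5 + 1

largest Fibonacci ≤ 794 is 610; 794 − 610 = 184
largest Fibonacci ≤ 184 is 144; 184 − 144 = 40
largest Fibonacci ≤ 40 is 34; 40 − 34 = 6
largest Fibonacci ≤ 6 is 5; 6 − 5 = 1
largest Fibonacci ≤ 1 is 1; 1 − 1 = 0
So 794 = 610 + 144 + 34 + 5 + 1, with no two terms consecutive in the sequence.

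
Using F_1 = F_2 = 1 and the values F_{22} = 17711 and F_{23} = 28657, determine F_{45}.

By F_{2k+1} = F_k² + F_{k+1}²: F_{45} = 17711² + 28657² = 313679521 + 821223649 = 1134903170.

1134903170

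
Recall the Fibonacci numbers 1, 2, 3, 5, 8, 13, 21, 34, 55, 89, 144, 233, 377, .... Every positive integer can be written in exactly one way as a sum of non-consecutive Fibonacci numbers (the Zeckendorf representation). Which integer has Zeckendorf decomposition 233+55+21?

233+55+21 = 309.

309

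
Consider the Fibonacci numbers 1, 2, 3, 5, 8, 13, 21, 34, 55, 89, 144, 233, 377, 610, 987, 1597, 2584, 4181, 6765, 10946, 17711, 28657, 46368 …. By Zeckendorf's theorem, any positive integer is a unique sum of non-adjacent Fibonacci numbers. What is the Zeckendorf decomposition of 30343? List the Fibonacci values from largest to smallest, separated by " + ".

take 28657 (≤ 30343); 30343 − 28657 = 1686
take 1597 (≤ 1686); 1686 − 1597 = 89
take 89 (≤ 89); 89 − 89 = 0
So 30343 = 28657 + 1597 + 89, with no two terms consecutive in the sequence.

28657 + 1597 + 89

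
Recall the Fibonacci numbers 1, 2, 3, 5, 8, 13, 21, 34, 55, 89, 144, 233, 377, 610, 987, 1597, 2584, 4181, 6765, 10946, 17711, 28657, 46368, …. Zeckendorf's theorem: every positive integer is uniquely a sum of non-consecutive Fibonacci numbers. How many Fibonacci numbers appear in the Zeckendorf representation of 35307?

7

35307: greatest Fibonacci not exceeding it is 28657, leaving 6650
6650: greatest Fibonacci not exceeding it is 4181, leaving 2469
2469: greatest Fibonacci not exceeding it is 1597, leaving 872
872: greatest Fibonacci not exceeding it is 610, leaving 262
262: greatest Fibonacci not exceeding it is 233, leaving 29
29: greatest Fibonacci not exceeding it is 21, leaving 8
8: greatest Fibonacci not exceeding it is 8, leaving 0
35307 = 28657 + 4181 + 1597 + 610 + 233 + 21 + 8, which has 7 terms.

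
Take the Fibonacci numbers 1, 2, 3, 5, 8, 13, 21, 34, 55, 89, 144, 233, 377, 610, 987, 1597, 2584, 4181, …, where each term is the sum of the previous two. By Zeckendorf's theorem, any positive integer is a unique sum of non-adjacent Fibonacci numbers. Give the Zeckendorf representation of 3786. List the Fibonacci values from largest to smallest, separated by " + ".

Repeatedly subtract the largest Fibonacci number that fits:
3786: greatest Fibonacci not exceeding it is 2584, leaving 1202
1202: greatest Fibonacci not exceeding it is 987, leaving 215
215: greatest Fibonacci not exceeding it is 144, leaving 71
71: greatest Fibonacci not exceeding it is 55, leaving 16
16: greatest Fibonacci not exceeding it is 13, leaving 3
3: greatest Fibonacci not exceeding it is 3, leaving 0
So 3786 = 2584 + 987 + 144 + 55 + 13 + 3, with no two terms consecutive in the sequence.

2584 + 987 + 144 + 55 + 13 + 3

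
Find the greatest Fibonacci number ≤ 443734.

317811 ≤ 443734 < 514229, so the largest Fibonacci number not exceeding 443734 is 317811.

317811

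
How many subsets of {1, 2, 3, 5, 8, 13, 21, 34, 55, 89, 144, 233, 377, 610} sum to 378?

6

Starting from the Zeckendorf form and repeatedly splitting a term F_k into F_{k−1} + F_{k−2} (when neither is already used) reaches every representation.
378 = 377+1 = 233+144+1 = 233+89+55+1 = … (3 more), for 6 in all.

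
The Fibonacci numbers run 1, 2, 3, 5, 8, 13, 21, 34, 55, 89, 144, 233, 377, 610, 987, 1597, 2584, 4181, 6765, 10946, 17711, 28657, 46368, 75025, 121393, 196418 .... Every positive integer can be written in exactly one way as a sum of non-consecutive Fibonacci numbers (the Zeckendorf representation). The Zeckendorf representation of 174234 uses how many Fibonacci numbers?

Greedy algorithm:
174234: greatest Fibonacci not exceeding it is 121393, leaving 52841
52841: greatest Fibonacci not exceeding it is 46368, leaving 6473
6473: greatest Fibonacci not exceeding it is 4181, leaving 2292
2292: greatest Fibonacci not exceeding it is 1597, leaving 695
695: greatest Fibonacci not exceeding it is 610, leaving 85
85: greatest Fibonacci not exceeding it is 55, leaving 30
30: greatest Fibonacci not exceeding it is 21, leaving 9
9: greatest Fibonacci not exceeding it is 8, leaving 1
1: greatest Fibonacci not exceeding it is 1, leaving 0
174234 = 121393 + 46368 + 4181 + 1597 + 610 + 55 + 21 + 8 + 1, which has 9 terms.

9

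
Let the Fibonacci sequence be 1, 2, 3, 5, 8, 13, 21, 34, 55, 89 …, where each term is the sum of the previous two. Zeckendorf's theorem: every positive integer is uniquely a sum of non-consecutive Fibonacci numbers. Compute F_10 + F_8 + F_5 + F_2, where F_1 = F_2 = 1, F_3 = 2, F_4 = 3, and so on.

82

F_10 + F_8 + F_5 + F_2 = 55 + 21 + 5 + 1 = 82.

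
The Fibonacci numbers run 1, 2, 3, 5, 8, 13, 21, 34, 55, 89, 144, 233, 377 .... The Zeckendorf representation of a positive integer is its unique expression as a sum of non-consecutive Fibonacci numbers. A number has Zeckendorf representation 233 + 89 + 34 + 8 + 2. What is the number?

233 + 89 + 34 + 8 + 2 = 366.

366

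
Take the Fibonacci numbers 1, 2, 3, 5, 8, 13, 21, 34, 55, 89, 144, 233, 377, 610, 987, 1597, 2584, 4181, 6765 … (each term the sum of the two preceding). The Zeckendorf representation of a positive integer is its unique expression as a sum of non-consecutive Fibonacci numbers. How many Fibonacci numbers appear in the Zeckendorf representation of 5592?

subtract 4181 from 5592: 1411 remains
subtract 987 from 1411: 424 remains
subtract 377 from 424: 47 remains
subtract 34 from 47: 13 remains
subtract 13 from 13: 0 remains
5592 = 4181 + 987 + 377 + 34 + 13, which has 5 terms.

5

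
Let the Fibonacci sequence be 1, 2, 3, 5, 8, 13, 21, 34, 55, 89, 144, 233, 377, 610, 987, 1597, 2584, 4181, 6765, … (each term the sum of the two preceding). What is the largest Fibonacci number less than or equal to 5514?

4181 ≤ 5514 < 6765, so the largest Fibonacci number not exceeding 5514 is 4181.

4181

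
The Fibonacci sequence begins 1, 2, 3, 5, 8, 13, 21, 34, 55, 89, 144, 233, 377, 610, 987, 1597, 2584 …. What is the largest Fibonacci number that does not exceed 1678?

1597 ≤ 1678 < 2584, so the largest Fibonacci number not exceeding 1678 is 1597.

1597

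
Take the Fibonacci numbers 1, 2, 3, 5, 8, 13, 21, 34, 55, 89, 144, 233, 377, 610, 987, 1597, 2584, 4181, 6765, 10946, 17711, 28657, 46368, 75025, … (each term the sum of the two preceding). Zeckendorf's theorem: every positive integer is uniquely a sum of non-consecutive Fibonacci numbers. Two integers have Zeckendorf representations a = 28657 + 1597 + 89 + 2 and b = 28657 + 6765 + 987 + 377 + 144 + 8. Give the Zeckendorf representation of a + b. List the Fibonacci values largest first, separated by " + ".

46368 + 17711 + 2584 + 610 + 8 + 2

The two numbers are 30345 and 36938, so their sum is 67283.
Greedy algorithm:
67283 − 46368 = 20915
20915 − 17711 = 3204
3204 − 2584 = 620
620 − 610 = 10
10 − 8 = 2
2 − 2 = 0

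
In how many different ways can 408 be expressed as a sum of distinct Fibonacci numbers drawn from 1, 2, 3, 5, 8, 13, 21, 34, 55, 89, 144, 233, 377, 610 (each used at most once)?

10

Starting from the Zeckendorf form and repeatedly splitting a term F_k into F_{k−1} + F_{k−2} (when neither is already used) reaches every representation.
408 = 377+21+8+2 = 377+21+5+3+2 = 233+144+21+8+2 = … (7 more), for 10 in all.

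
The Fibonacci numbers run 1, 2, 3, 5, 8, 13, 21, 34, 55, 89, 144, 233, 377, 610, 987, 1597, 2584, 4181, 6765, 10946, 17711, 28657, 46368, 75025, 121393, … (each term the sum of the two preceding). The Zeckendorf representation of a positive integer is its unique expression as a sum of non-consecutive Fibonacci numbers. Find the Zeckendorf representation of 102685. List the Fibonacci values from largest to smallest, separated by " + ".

largest Fibonacci ≤ 102685 is 75025; 102685 − 75025 = 27660
largest Fibonacci ≤ 27660 is 17711; 27660 − 17711 = 9949
largest Fibonacci ≤ 9949 is 6765; 9949 − 6765 = 3184
largest Fibonacci ≤ 3184 is 2584; 3184 − 2584 = 600
largest Fibonacci ≤ 600 is 377; 600 − 377 = 223
largest Fibonacci ≤ 223 is 144; 223 − 144 = 79
largest Fibonacci ≤ 79 is 55; 79 − 55 = 24
largest Fibonacci ≤ 24 is 21; 24 − 21 = 3
largest Fibonacci ≤ 3 is 3; 3 − 3 = 0
So 102685 = 75025 + 17711 + 6765 + 2584 + 377 + 144 + 55 + 21 + 3, with no two terms consecutive in the sequence.

75025 + 17711 + 6765 + 2584 + 377 + 144 + 55 + 21 + 3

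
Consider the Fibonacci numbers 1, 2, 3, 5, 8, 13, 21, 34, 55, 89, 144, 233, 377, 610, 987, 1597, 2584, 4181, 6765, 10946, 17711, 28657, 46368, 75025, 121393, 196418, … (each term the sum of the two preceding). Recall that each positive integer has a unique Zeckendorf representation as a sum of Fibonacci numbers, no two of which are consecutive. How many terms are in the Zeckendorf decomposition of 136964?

136964 − 121393 = 15571
15571 − 10946 = 4625
4625 − 4181 = 444
444 − 377 = 67
67 − 55 = 12
12 − 8 = 4
4 − 3 = 1
1 − 1 = 0
136964 = 121393 + 10946 + 4181 + 377 + 55 + 8 + 3 + 1, which has 8 terms.

8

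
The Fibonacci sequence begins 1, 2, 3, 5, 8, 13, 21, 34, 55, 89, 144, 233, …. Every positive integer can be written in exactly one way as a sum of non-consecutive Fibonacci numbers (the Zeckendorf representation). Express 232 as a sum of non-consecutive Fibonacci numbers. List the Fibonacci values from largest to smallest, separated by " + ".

144 ≤ 232 < 233, so take 144; remainder 88
55 ≤ 88 < 89, so take 55; remainder 33
21 ≤ 33 < 34, so take 21; remainder 12
8 ≤ 12 < 13, so take 8; remainder 4
3 ≤ 4 < 5, so take 3; remainder 1
1 ≤ 1 < 2, so take 1; remainder 0
So 232 = 144 + 55 + 21 + 8 + 3 + 1, with no two terms consecutive in the sequence.

144 + 55 + 21 + 8 + 3 + 1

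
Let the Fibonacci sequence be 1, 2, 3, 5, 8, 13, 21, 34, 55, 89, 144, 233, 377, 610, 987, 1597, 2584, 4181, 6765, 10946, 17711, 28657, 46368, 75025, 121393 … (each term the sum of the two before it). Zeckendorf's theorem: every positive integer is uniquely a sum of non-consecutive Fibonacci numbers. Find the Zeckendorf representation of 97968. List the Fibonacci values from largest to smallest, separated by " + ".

75025 + 17711 + 4181 + 987 + 55 + 8 + 1

Repeatedly subtract the largest Fibonacci number that fits:
subtract 75025 from 97968: 22943 remains
subtract 17711 from 22943: 5232 remains
subtract 4181 from 5232: 1051 remains
subtract 987 from 1051: 64 remains
subtract 55 from 64: 9 remains
subtract 8 from 9: 1 remains
subtract 1 from 1: 0 remains
So 97968 = 75025 + 17711 + 4181 + 987 + 55 + 8 + 1, with no two terms consecutive in the sequence.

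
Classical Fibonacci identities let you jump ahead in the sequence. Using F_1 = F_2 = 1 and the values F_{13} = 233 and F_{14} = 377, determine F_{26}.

121393

By the doubling identity F_{2k} = F_k(2F_{k+1} − F_k): F_{26} = 233·(2·377 − 233) = 233·521 = 121393.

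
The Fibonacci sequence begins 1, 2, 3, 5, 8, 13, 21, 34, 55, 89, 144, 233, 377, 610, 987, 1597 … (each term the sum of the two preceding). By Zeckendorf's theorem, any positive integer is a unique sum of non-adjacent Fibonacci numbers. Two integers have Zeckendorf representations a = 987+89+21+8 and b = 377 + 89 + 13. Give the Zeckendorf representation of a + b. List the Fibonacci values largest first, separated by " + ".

The two numbers are 1105 and 479, so their sum is 1584.
Greedy algorithm:
take 987 (≤ 1584); 1584 − 987 = 597
take 377 (≤ 597); 597 − 377 = 220
take 144 (≤ 220); 220 − 144 = 76
take 55 (≤ 76); 76 − 55 = 21
take 21 (≤ 21); 21 − 21 = 0

987 + 377 + 144 + 55 + 21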